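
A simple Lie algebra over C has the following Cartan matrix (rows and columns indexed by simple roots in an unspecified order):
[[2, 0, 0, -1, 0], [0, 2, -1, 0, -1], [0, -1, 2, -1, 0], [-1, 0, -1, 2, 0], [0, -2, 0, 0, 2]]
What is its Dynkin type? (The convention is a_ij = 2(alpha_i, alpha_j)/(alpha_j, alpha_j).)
C_5 (sp(10))

The matrix has rank 5 with 2's on the diagonal. Reading the off-diagonal entries as Dynkin edges (a single edge where a_ij = a_ji = -1; a double or triple edge where a_ij * a_ji = 2 or 3), the diagram is a chain of 5 nodes with a double edge at one end; the terminal node there is the unique long simple root (C_5). One simple-root ordering that puts it in standard form is (alpha_1, alpha_4, alpha_3, alpha_2, alpha_5). So the algebra is type C_5, i.e. sp(10).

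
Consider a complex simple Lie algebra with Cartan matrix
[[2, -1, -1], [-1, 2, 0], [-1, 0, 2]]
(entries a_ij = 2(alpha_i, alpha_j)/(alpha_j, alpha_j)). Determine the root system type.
The matrix has rank 3 with 2's on the diagonal. Reading the off-diagonal entries as Dynkin edges (a single edge where a_ij = a_ji = -1; a double or triple edge where a_ij * a_ji = 2 or 3), the diagram is a chain of 3 nodes with single edges (A_3). One simple-root ordering that puts it in standard form is (alpha_3, alpha_1, alpha_2). So the algebra is type A_3, i.e. sl(4).

A_3 (sl(4))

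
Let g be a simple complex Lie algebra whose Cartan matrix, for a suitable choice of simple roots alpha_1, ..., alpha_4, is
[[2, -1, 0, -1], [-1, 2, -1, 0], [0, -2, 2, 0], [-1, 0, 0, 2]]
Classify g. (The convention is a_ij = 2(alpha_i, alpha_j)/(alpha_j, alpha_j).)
type C_4

The matrix has rank 4 with 2's on the diagonal. Reading the off-diagonal entries as Dynkin edges (a single edge where a_ij = a_ji = -1; a double or triple edge where a_ij * a_ji = 2 or 3), the diagram is a chain of 4 nodes with a double edge at one end; the terminal node there is the unique long simple root (C_4). One simple-root ordering that puts it in standard form is (alpha_4, alpha_1, alpha_2, alpha_3). So the algebra is type C_4, i.e. sp(8).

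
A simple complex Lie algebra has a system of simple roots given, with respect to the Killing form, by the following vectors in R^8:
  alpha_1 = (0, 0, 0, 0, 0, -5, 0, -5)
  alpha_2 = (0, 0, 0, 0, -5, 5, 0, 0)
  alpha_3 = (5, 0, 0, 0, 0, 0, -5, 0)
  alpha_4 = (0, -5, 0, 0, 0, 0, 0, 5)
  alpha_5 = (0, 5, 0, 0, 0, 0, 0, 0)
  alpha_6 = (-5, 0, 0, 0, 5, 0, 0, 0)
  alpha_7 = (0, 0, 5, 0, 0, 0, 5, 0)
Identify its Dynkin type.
Compute the Cartan integers a_ij = 2(alpha_i, alpha_j)/(alpha_j, alpha_j); the resulting 7x7 Cartan matrix is
[[2, -1, 0, -1, 0, 0, 0], [-1, 2, 0, 0, 0, -1, 0], [0, 0, 2, 0, 0, -1, -1], [-1, 0, 0, 2, -2, 0, 0], [0, 0, 0, -1, 2, 0, 0], [0, -1, -1, 0, 0, 2, 0], [0, 0, -1, 0, 0, 0, 2]].
The roots have two lengths (squared-length ratio 2:1); the short ones are alpha_{5}. The associated Dynkin diagram is a chain of 7 nodes with a double edge at one end; the terminal node there is the unique short simple root (B_7), so the type is B_7 (the algebra so(15)).

B_7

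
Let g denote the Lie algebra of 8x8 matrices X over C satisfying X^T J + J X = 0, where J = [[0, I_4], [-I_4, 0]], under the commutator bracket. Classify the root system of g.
type C_4

This is sp(8), which has dimension 8(8+1)/2 = 36 and rank 8/2 = 4. In the classification of classical Lie algebras, the symplectic algebra sp(2n) has type C_n; here n = 4, so the Dynkin diagram is a chain of 4 nodes with a double edge at one end; the terminal node there is the unique long simple root (C_4). Hence the type is C_4.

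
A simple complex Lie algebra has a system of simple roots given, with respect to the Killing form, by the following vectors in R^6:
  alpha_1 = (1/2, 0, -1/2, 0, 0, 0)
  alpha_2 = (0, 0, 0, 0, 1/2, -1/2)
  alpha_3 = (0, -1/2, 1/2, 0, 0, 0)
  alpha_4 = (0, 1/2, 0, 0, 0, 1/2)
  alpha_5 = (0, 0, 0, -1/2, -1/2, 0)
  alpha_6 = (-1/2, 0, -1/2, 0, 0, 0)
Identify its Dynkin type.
Compute the Cartan integers a_ij = 2(alpha_i, alpha_j)/(alpha_j, alpha_j); the resulting 6x6 Cartan matrix is
[[2, 0, -1, 0, 0, 0], [0, 2, 0, -1, -1, 0], [-1, 0, 2, -1, 0, -1], [0, -1, -1, 2, 0, 0], [0, -1, 0, 0, 2, 0], [0, 0, -1, 0, 0, 2]].
All simple roots have the same length, so the diagram is simply laced. The associated Dynkin diagram is a chain of 4 nodes with a fork of two nodes at one end (D_6), so the type is D_6 (the algebra so(12)).

D_6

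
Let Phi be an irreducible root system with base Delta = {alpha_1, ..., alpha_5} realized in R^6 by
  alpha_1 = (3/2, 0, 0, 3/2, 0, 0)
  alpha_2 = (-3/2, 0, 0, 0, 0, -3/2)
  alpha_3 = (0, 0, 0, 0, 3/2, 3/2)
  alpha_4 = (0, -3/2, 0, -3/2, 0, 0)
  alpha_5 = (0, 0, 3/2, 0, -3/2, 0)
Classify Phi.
Compute the Cartan integers a_ij = 2(alpha_i, alpha_j)/(alpha_j, alpha_j); the resulting 5x5 Cartan matrix is
[[2, -1, 0, -1, 0], [-1, 2, -1, 0, 0], [0, -1, 2, 0, -1], [-1, 0, 0, 2, 0], [0, 0, -1, 0, 2]].
All simple roots have the same length, so the diagram is simply laced. The associated Dynkin diagram is a chain of 5 nodes with single edges (A_5), so the type is A_5 (the algebra sl(6)).

type A_5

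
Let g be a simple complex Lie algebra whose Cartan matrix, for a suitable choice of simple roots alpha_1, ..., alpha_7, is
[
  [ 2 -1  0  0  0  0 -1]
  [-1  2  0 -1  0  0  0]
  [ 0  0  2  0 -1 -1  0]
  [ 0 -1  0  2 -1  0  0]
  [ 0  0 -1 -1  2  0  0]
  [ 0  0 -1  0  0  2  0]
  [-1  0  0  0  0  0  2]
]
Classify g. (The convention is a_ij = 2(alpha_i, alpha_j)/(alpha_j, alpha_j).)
A7

The matrix has rank 7 with 2's on the diagonal. Reading the off-diagonal entries as Dynkin edges (a single edge where a_ij = a_ji = -1; a double or triple edge where a_ij * a_ji = 2 or 3), the diagram is a chain of 7 nodes with single edges (A_7). One simple-root ordering that puts it in standard form is (alpha_6, alpha_3, alpha_5, alpha_4, alpha_2, alpha_1, alpha_7). So the algebra is type A_7, i.e. sl(8).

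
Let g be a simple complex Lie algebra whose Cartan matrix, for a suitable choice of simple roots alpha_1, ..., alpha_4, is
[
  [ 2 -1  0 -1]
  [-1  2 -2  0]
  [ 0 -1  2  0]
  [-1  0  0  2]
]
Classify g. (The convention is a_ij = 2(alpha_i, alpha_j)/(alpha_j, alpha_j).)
B_4

The matrix has rank 4 with 2's on the diagonal. Reading the off-diagonal entries as Dynkin edges (a single edge where a_ij = a_ji = -1; a double or triple edge where a_ij * a_ji = 2 or 3), the diagram is a chain of 4 nodes with a double edge at one end; the terminal node there is the unique short simple root (B_4). One simple-root ordering that puts it in standard form is (alpha_4, alpha_1, alpha_2, alpha_3). So the algebra is type B_4, i.e. so(9).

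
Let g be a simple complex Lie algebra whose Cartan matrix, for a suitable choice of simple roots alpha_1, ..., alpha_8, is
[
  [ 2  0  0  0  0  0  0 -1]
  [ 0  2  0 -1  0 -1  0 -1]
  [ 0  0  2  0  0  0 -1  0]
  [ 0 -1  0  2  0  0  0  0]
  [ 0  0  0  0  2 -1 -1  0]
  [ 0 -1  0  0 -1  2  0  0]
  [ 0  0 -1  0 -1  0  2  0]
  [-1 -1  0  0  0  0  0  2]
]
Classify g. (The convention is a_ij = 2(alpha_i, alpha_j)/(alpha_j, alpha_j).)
The matrix has rank 8 with 2's on the diagonal. Reading the off-diagonal entries as Dynkin edges (a single edge where a_ij = a_ji = -1; a double or triple edge where a_ij * a_ji = 2 or 3), the diagram is a chain of 7 nodes with one extra node attached to the third node from one end (E_8). One simple-root ordering that puts it in standard form is (alpha_1, alpha_4, alpha_8, alpha_2, alpha_6, alpha_5, alpha_7, alpha_3). So the algebra is type E_8.

E_8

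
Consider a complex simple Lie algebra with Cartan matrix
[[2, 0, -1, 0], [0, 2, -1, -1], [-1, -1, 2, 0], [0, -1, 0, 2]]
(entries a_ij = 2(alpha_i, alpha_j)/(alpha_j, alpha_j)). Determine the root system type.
type A_4

The matrix has rank 4 with 2's on the diagonal. Reading the off-diagonal entries as Dynkin edges (a single edge where a_ij = a_ji = -1; a double or triple edge where a_ij * a_ji = 2 or 3), the diagram is a chain of 4 nodes with single edges (A_4). One simple-root ordering that puts it in standard form is (alpha_4, alpha_2, alpha_3, alpha_1). So the algebra is type A_4, i.e. sl(5).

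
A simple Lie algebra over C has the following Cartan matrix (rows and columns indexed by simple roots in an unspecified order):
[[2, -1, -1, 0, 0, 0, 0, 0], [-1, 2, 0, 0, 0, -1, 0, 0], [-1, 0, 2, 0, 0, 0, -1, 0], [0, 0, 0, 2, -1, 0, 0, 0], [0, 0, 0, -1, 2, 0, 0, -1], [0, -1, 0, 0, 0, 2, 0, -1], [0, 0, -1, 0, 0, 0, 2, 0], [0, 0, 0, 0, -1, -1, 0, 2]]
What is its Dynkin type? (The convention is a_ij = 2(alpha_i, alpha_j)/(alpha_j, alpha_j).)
The matrix has rank 8 with 2's on the diagonal. Reading the off-diagonal entries as Dynkin edges (a single edge where a_ij = a_ji = -1; a double or triple edge where a_ij * a_ji = 2 or 3), the diagram is a chain of 8 nodes with single edges (A_8). One simple-root ordering that puts it in standard form is (alpha_4, alpha_5, alpha_8, alpha_6, alpha_2, alpha_1, alpha_3, alpha_7). So the algebra is type A_8, i.e. sl(9).

A8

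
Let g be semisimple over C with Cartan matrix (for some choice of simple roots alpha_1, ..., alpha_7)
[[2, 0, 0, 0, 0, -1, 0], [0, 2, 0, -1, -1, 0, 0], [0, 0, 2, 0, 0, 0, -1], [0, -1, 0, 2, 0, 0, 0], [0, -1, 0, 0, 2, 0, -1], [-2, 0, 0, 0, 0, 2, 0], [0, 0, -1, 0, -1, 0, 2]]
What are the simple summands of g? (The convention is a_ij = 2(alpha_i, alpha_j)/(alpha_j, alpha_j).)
type A_5 + type B_2

The diagram associated to this matrix has two connected components: the simple roots {alpha_2, alpha_3, alpha_4, alpha_5, alpha_7} form a chain of 5 nodes with single edges (A_5), and {alpha_1, alpha_6} form a chain of 2 nodes with a double edge at one end; the terminal node there is the unique short simple root (B_2). A semisimple Lie algebra decomposes uniquely as the direct sum of simple ideals, one per connected component of its Dynkin diagram, so g ≅ A_5 ⊕ B_2 (dimension 35 + 10 = 45).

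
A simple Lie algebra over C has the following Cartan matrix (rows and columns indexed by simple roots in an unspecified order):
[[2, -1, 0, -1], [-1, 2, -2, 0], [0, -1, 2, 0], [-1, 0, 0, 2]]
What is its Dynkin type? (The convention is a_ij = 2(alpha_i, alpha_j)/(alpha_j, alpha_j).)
The matrix has rank 4 with 2's on the diagonal. Reading the off-diagonal entries as Dynkin edges (a single edge where a_ij = a_ji = -1; a double or triple edge where a_ij * a_ji = 2 or 3), the diagram is a chain of 4 nodes with a double edge at one end; the terminal node there is the unique short simple root (B_4). One simple-root ordering that puts it in standard form is (alpha_4, alpha_1, alpha_2, alpha_3). So the algebra is type B_4, i.e. so(9).

type B_4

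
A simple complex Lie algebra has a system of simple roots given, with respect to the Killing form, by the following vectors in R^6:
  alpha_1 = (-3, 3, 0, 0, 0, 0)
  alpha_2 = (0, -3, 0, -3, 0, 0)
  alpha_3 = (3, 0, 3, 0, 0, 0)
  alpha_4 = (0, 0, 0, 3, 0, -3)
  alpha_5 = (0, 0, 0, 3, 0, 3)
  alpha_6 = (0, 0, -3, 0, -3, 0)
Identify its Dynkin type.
D_6

Compute the Cartan integers a_ij = 2(alpha_i, alpha_j)/(alpha_j, alpha_j); the resulting 6x6 Cartan matrix is
[[2, -1, -1, 0, 0, 0], [-1, 2, 0, -1, -1, 0], [-1, 0, 2, 0, 0, -1], [0, -1, 0, 2, 0, 0], [0, -1, 0, 0, 2, 0], [0, 0, -1, 0, 0, 2]].
All simple roots have the same length, so the diagram is simply laced. The associated Dynkin diagram is a chain of 4 nodes with a fork of two nodes at one end (D_6), so the type is D_6 (the algebra so(12)).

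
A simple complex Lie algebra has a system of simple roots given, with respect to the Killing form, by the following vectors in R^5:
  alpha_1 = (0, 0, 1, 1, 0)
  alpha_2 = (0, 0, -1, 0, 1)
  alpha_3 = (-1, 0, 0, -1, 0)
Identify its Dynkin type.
Compute the Cartan integers a_ij = 2(alpha_i, alpha_j)/(alpha_j, alpha_j); the resulting 3x3 Cartan matrix is
[[2, -1, -1], [-1, 2, 0], [-1, 0, 2]].
All simple roots have the same length, so the diagram is simply laced. The associated Dynkin diagram is a chain of 3 nodes with single edges (A_3), so the type is A_3 (the algebra sl(4)).

A_3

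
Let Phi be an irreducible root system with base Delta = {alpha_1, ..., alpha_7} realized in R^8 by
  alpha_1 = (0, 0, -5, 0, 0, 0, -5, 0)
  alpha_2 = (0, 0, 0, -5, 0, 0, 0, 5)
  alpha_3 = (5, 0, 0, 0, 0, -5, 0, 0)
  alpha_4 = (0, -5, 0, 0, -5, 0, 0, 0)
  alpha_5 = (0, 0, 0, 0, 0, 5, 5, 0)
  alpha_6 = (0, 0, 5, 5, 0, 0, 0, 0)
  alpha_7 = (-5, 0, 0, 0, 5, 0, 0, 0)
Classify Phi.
A_7

Compute the Cartan integers a_ij = 2(alpha_i, alpha_j)/(alpha_j, alpha_j); the resulting 7x7 Cartan matrix is
[[2, 0, 0, 0, -1, -1, 0], [0, 2, 0, 0, 0, -1, 0], [0, 0, 2, 0, -1, 0, -1], [0, 0, 0, 2, 0, 0, -1], [-1, 0, -1, 0, 2, 0, 0], [-1, -1, 0, 0, 0, 2, 0], [0, 0, -1, -1, 0, 0, 2]].
All simple roots have the same length, so the diagram is simply laced. The associated Dynkin diagram is a chain of 7 nodes with single edges (A_7), so the type is A_7 (the algebra sl(8)).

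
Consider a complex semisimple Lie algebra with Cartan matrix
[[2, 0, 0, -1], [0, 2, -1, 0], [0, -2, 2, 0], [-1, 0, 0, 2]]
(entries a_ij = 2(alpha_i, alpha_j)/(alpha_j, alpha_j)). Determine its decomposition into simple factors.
The diagram associated to this matrix has two connected components: the simple roots {alpha_1, alpha_4} form a chain of 2 nodes with single edges (A_2), and {alpha_2, alpha_3} form a chain of 2 nodes with a double edge at one end; the terminal node there is the unique short simple root (B_2). A semisimple Lie algebra decomposes uniquely as the direct sum of simple ideals, one per connected component of its Dynkin diagram, so g ≅ A_2 ⊕ B_2 (dimension 8 + 10 = 18).

A_2 + B_2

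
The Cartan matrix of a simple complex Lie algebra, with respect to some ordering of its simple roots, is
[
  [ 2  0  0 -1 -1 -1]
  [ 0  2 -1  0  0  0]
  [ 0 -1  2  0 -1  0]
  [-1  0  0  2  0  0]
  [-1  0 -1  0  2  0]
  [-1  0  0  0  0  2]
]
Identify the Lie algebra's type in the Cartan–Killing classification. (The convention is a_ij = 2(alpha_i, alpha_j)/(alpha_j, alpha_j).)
D6

The matrix has rank 6 with 2's on the diagonal. Reading the off-diagonal entries as Dynkin edges (a single edge where a_ij = a_ji = -1; a double or triple edge where a_ij * a_ji = 2 or 3), the diagram is a chain of 4 nodes with a fork of two nodes at one end (D_6). One simple-root ordering that puts it in standard form is (alpha_2, alpha_3, alpha_5, alpha_1, alpha_4, alpha_6). So the algebra is type D_6, i.e. so(12).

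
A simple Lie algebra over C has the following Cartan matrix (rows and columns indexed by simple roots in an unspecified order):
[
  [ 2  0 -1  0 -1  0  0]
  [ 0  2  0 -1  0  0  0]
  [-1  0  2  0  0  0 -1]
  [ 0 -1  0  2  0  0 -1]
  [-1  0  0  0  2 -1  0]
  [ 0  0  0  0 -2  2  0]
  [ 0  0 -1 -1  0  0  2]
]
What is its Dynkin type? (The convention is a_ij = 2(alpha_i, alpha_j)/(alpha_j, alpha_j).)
The matrix has rank 7 with 2's on the diagonal. Reading the off-diagonal entries as Dynkin edges (a single edge where a_ij = a_ji = -1; a double or triple edge where a_ij * a_ji = 2 or 3), the diagram is a chain of 7 nodes with a double edge at one end; the terminal node there is the unique long simple root (C_7). One simple-root ordering that puts it in standard form is (alpha_2, alpha_4, alpha_7, alpha_3, alpha_1, alpha_5, alpha_6). So the algebra is type C_7, i.e. sp(14).

type C_7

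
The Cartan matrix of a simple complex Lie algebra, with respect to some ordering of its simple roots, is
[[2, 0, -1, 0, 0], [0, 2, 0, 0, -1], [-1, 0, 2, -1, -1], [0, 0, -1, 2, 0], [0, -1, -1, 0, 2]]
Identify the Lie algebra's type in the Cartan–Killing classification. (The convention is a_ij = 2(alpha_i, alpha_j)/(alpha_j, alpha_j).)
The matrix has rank 5 with 2's on the diagonal. Reading the off-diagonal entries as Dynkin edges (a single edge where a_ij = a_ji = -1; a double or triple edge where a_ij * a_ji = 2 or 3), the diagram is a chain of 3 nodes with a fork of two nodes at one end (D_5). One simple-root ordering that puts it in standard form is (alpha_2, alpha_5, alpha_3, alpha_4, alpha_1). So the algebra is type D_5, i.e. so(10).

type D_5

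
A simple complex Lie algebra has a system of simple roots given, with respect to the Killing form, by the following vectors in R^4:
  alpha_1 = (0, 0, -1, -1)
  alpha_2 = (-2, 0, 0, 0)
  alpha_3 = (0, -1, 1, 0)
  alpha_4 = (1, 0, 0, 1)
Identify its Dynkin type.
Compute the Cartan integers a_ij = 2(alpha_i, alpha_j)/(alpha_j, alpha_j); the resulting 4x4 Cartan matrix is
[[2, 0, -1, -1], [0, 2, 0, -2], [-1, 0, 2, 0], [-1, -1, 0, 2]].
The roots have two lengths (squared-length ratio 2:1); the short ones are alpha_{1,3,4}. The associated Dynkin diagram is a chain of 4 nodes with a double edge at one end; the terminal node there is the unique long simple root (C_4), so the type is C_4 (the algebra sp(8)).

C_4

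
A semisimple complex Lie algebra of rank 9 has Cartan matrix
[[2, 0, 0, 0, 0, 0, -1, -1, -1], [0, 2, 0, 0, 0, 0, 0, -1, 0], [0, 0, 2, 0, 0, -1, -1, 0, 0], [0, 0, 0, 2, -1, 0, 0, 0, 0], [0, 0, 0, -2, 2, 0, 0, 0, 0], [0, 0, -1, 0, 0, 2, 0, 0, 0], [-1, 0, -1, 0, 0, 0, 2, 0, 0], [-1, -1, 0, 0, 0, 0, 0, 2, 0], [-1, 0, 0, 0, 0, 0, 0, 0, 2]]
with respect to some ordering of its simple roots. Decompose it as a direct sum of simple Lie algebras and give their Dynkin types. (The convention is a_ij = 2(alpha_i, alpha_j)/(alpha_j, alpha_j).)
The diagram associated to this matrix has two connected components: the simple roots {alpha_4, alpha_5} form a chain of 2 nodes with a double edge at one end; the terminal node there is the unique short simple root (B_2), and {alpha_1, alpha_2, alpha_3, alpha_6, alpha_7, alpha_8, alpha_9} form a chain of 6 nodes with one extra node attached to the third node from one end (E_7). A semisimple Lie algebra decomposes uniquely as the direct sum of simple ideals, one per connected component of its Dynkin diagram, so g ≅ B_2 ⊕ E_7 (dimension 10 + 133 = 143).

B_2 ⊕ E_7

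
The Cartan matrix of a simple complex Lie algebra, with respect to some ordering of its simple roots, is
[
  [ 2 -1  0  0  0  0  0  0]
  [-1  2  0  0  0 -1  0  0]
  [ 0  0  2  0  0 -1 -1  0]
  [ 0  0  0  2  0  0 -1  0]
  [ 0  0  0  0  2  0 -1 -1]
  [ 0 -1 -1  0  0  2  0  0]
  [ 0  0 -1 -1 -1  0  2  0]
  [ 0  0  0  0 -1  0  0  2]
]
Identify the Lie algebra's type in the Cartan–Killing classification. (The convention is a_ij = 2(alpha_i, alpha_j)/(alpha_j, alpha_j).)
The matrix has rank 8 with 2's on the diagonal. Reading the off-diagonal entries as Dynkin edges (a single edge where a_ij = a_ji = -1; a double or triple edge where a_ij * a_ji = 2 or 3), the diagram is a chain of 7 nodes with one extra node attached to the third node from one end (E_8). One simple-root ordering that puts it in standard form is (alpha_8, alpha_4, alpha_5, alpha_7, alpha_3, alpha_6, alpha_2, alpha_1). So the algebra is type E_8.

E_8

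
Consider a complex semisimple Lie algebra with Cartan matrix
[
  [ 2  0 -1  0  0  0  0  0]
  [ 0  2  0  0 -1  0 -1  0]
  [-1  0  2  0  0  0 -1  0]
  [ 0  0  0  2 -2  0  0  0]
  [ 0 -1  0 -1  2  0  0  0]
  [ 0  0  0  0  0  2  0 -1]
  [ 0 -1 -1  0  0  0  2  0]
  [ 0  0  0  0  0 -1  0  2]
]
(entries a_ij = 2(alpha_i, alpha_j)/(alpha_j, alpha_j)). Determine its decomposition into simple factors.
The diagram associated to this matrix has two connected components: the simple roots {alpha_6, alpha_8} form a chain of 2 nodes with single edges (A_2), and {alpha_1, alpha_2, alpha_3, alpha_4, alpha_5, alpha_7} form a chain of 6 nodes with a double edge at one end; the terminal node there is the unique long simple root (C_6). A semisimple Lie algebra decomposes uniquely as the direct sum of simple ideals, one per connected component of its Dynkin diagram, so g ≅ A_2 ⊕ C_6 (dimension 8 + 78 = 86).

A_2 (sl(3)) + C_6 (sp(12))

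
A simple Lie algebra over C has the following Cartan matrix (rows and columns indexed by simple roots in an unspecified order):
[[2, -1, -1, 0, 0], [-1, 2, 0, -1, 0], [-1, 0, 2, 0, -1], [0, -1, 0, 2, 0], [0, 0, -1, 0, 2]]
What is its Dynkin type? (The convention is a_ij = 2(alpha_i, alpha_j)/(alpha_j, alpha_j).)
The matrix has rank 5 with 2's on the diagonal. Reading the off-diagonal entries as Dynkin edges (a single edge where a_ij = a_ji = -1; a double or triple edge where a_ij * a_ji = 2 or 3), the diagram is a chain of 5 nodes with single edges (A_5). One simple-root ordering that puts it in standard form is (alpha_5, alpha_3, alpha_1, alpha_2, alpha_4). So the algebra is type A_5, i.e. sl(6).

A_5 (sl(6))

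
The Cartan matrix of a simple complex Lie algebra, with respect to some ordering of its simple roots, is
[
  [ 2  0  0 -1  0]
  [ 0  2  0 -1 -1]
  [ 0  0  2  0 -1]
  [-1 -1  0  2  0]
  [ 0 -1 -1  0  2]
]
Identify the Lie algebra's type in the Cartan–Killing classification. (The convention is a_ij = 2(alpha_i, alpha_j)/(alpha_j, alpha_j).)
The matrix has rank 5 with 2's on the diagonal. Reading the off-diagonal entries as Dynkin edges (a single edge where a_ij = a_ji = -1; a double or triple edge where a_ij * a_ji = 2 or 3), the diagram is a chain of 5 nodes with single edges (A_5). One simple-root ordering that puts it in standard form is (alpha_1, alpha_4, alpha_2, alpha_5, alpha_3). So the algebra is type A_5, i.e. sl(6).

A5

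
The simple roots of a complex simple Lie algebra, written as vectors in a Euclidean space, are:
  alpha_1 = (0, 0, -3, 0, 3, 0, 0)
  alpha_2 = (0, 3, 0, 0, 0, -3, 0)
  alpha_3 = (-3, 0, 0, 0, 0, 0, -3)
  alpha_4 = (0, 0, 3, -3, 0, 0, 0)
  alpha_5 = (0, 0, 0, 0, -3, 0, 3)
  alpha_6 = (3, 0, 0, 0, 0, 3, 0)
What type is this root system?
A_6

Compute the Cartan integers a_ij = 2(alpha_i, alpha_j)/(alpha_j, alpha_j); the resulting 6x6 Cartan matrix is
[[2, 0, 0, -1, -1, 0], [0, 2, 0, 0, 0, -1], [0, 0, 2, 0, -1, -1], [-1, 0, 0, 2, 0, 0], [-1, 0, -1, 0, 2, 0], [0, -1, -1, 0, 0, 2]].
All simple roots have the same length, so the diagram is simply laced. The associated Dynkin diagram is a chain of 6 nodes with single edges (A_6), so the type is A_6 (the algebra sl(7)).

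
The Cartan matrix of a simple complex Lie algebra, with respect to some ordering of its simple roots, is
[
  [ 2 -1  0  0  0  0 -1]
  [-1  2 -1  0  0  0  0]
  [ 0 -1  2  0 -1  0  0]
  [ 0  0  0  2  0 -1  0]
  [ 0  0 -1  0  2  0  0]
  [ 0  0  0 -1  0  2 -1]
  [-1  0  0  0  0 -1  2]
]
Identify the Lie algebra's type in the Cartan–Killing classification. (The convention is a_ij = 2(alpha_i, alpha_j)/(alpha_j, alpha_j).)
A7

The matrix has rank 7 with 2's on the diagonal. Reading the off-diagonal entries as Dynkin edges (a single edge where a_ij = a_ji = -1; a double or triple edge where a_ij * a_ji = 2 or 3), the diagram is a chain of 7 nodes with single edges (A_7). One simple-root ordering that puts it in standard form is (alpha_5, alpha_3, alpha_2, alpha_1, alpha_7, alpha_6, alpha_4). So the algebra is type A_7, i.e. sl(8).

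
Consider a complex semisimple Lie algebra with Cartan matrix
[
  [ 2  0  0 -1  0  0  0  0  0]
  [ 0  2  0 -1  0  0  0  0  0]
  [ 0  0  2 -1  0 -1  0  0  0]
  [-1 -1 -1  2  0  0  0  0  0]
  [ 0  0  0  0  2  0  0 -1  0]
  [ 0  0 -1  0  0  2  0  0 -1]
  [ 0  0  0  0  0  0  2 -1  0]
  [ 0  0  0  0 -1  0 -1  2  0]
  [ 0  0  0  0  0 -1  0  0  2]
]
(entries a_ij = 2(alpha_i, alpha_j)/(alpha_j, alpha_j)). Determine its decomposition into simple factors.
The diagram associated to this matrix has two connected components: the simple roots {alpha_5, alpha_7, alpha_8} form a chain of 3 nodes with single edges (A_3), and {alpha_1, alpha_2, alpha_3, alpha_4, alpha_6, alpha_9} form a chain of 4 nodes with a fork of two nodes at one end (D_6). A semisimple Lie algebra decomposes uniquely as the direct sum of simple ideals, one per connected component of its Dynkin diagram, so g ≅ A_3 ⊕ D_6 (dimension 15 + 66 = 81).

A3 ⊕ D6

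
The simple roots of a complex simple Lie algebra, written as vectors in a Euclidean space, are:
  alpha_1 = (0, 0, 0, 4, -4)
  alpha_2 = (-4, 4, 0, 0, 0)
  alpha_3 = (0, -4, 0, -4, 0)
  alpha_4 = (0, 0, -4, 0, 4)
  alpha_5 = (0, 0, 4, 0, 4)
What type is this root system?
type D_5

Compute the Cartan integers a_ij = 2(alpha_i, alpha_j)/(alpha_j, alpha_j); the resulting 5x5 Cartan matrix is
[[2, 0, -1, -1, -1], [0, 2, -1, 0, 0], [-1, -1, 2, 0, 0], [-1, 0, 0, 2, 0], [-1, 0, 0, 0, 2]].
All simple roots have the same length, so the diagram is simply laced. The associated Dynkin diagram is a chain of 3 nodes with a fork of two nodes at one end (D_5), so the type is D_5 (the algebra so(10)).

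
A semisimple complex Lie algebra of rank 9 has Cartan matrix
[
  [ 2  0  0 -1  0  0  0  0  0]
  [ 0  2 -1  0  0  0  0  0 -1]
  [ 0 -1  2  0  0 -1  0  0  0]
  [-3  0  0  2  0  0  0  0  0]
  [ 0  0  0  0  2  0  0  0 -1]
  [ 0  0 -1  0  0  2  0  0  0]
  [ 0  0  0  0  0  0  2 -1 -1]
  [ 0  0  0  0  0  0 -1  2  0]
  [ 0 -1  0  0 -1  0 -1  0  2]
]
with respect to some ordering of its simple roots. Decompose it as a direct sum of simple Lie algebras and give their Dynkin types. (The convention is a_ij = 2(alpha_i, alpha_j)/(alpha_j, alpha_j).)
E7 ⊕ G2

The diagram associated to this matrix has two connected components: the simple roots {alpha_2, alpha_3, alpha_5, alpha_6, alpha_7, alpha_8, alpha_9} form a chain of 6 nodes with one extra node attached to the third node from one end (E_7), and {alpha_1, alpha_4} form two nodes joined by a triple edge (G_2). A semisimple Lie algebra decomposes uniquely as the direct sum of simple ideals, one per connected component of its Dynkin diagram, so g ≅ E_7 ⊕ G_2 (dimension 133 + 14 = 147).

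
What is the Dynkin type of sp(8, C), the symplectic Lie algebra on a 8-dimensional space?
This is sp(8), which has dimension 8(8+1)/2 = 36 and rank 8/2 = 4. In the classification of classical Lie algebras, the symplectic algebra sp(2n) has type C_n; here n = 4, so the Dynkin diagram is a chain of 4 nodes with a double edge at one end; the terminal node there is the unique long simple root (C_4). Hence the type is C_4.

C_4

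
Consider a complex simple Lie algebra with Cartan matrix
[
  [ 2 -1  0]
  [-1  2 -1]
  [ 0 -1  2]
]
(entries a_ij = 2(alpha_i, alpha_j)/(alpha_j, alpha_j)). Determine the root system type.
The matrix has rank 3 with 2's on the diagonal. Reading the off-diagonal entries as Dynkin edges (a single edge where a_ij = a_ji = -1; a double or triple edge where a_ij * a_ji = 2 or 3), the diagram is a chain of 3 nodes with single edges (A_3). One simple-root ordering that puts it in standard form is (alpha_3, alpha_2, alpha_1). So the algebra is type A_3, i.e. sl(4).

A_3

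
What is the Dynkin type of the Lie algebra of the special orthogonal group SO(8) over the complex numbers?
This is so(8) with 8 even, which has dimension 8(8-1)/2 = 28 and rank 8/2 = 4. In the classification of classical Lie algebras, the orthogonal algebra so(2n) in an even number of variables has type D_n; here n = 4, so the Dynkin diagram is a chain of 2 nodes with a fork of two nodes at one end (D_4). Hence the type is D_4.

D_4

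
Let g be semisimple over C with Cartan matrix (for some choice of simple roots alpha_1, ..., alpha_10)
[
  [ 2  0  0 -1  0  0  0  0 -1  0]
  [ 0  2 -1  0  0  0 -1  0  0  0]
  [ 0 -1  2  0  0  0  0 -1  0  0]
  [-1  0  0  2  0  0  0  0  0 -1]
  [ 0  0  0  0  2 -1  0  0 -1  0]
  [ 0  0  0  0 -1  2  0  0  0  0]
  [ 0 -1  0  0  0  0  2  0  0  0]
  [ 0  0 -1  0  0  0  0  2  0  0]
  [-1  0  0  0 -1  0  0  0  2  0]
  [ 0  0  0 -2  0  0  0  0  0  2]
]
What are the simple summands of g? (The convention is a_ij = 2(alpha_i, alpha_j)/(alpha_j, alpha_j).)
The diagram associated to this matrix has two connected components: the simple roots {alpha_2, alpha_3, alpha_7, alpha_8} form a chain of 4 nodes with single edges (A_4), and {alpha_1, alpha_4, alpha_5, alpha_6, alpha_9, alpha_10} form a chain of 6 nodes with a double edge at one end; the terminal node there is the unique long simple root (C_6). A semisimple Lie algebra decomposes uniquely as the direct sum of simple ideals, one per connected component of its Dynkin diagram, so g ≅ A_4 ⊕ C_6 (dimension 24 + 78 = 102).

A4 + C6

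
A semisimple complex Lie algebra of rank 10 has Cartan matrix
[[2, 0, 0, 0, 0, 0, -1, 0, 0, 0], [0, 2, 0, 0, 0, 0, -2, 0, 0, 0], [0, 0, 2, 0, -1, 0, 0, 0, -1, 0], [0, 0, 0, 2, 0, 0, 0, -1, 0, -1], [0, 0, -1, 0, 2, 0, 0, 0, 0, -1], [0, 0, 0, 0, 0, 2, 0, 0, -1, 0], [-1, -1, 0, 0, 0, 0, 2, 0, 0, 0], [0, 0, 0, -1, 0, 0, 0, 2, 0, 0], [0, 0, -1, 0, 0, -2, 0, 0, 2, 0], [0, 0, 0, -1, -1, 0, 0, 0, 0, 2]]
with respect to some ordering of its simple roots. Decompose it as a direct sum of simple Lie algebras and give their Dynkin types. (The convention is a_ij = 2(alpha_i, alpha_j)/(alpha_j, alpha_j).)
The diagram associated to this matrix has two connected components: the simple roots {alpha_3, alpha_4, alpha_5, alpha_6, alpha_8, alpha_9, alpha_10} form a chain of 7 nodes with a double edge at one end; the terminal node there is the unique short simple root (B_7), and {alpha_1, alpha_2, alpha_7} form a chain of 3 nodes with a double edge at one end; the terminal node there is the unique long simple root (C_3). A semisimple Lie algebra decomposes uniquely as the direct sum of simple ideals, one per connected component of its Dynkin diagram, so g ≅ B_7 ⊕ C_3 (dimension 105 + 21 = 126).

B_7 + C_3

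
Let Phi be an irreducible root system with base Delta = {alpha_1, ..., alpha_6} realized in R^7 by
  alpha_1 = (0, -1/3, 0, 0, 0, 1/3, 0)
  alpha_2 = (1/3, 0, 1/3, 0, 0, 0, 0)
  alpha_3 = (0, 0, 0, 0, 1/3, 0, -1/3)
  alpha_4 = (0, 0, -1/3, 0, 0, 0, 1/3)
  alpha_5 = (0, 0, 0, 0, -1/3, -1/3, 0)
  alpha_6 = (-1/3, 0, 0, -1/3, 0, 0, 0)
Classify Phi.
Compute the Cartan integers a_ij = 2(alpha_i, alpha_j)/(alpha_j, alpha_j); the resulting 6x6 Cartan matrix is
[[2, 0, 0, 0, -1, 0], [0, 2, 0, -1, 0, -1], [0, 0, 2, -1, -1, 0], [0, -1, -1, 2, 0, 0], [-1, 0, -1, 0, 2, 0], [0, -1, 0, 0, 0, 2]].
All simple roots have the same length, so the diagram is simply laced. The associated Dynkin diagram is a chain of 6 nodes with single edges (A_6), so the type is A_6 (the algebra sl(7)).

type A_6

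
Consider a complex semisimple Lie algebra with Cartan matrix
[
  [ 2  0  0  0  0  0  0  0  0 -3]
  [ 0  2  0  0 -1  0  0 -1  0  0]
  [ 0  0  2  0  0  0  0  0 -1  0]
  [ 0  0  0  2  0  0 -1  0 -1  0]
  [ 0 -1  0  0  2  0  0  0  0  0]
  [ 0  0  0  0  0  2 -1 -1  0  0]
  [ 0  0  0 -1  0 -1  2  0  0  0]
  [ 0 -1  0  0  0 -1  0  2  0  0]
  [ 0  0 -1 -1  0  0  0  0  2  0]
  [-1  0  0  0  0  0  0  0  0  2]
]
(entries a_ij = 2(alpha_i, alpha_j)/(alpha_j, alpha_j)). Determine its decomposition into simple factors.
The diagram associated to this matrix has two connected components: the simple roots {alpha_2, alpha_3, alpha_4, alpha_5, alpha_6, alpha_7, alpha_8, alpha_9} form a chain of 8 nodes with single edges (A_8), and {alpha_1, alpha_10} form two nodes joined by a triple edge (G_2). A semisimple Lie algebra decomposes uniquely as the direct sum of simple ideals, one per connected component of its Dynkin diagram, so g ≅ A_8 ⊕ G_2 (dimension 80 + 14 = 94).

A8 ⊕ G2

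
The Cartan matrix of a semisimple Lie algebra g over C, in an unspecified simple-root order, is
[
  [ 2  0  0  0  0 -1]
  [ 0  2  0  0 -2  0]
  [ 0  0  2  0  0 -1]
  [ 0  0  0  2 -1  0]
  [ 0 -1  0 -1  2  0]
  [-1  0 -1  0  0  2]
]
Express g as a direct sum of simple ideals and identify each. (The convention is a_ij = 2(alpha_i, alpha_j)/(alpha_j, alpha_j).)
type A_3 + type C_3

The diagram associated to this matrix has two connected components: the simple roots {alpha_1, alpha_3, alpha_6} form a chain of 3 nodes with single edges (A_3), and {alpha_2, alpha_4, alpha_5} form a chain of 3 nodes with a double edge at one end; the terminal node there is the unique long simple root (C_3). A semisimple Lie algebra decomposes uniquely as the direct sum of simple ideals, one per connected component of its Dynkin diagram, so g ≅ A_3 ⊕ C_3 (dimension 15 + 21 = 36).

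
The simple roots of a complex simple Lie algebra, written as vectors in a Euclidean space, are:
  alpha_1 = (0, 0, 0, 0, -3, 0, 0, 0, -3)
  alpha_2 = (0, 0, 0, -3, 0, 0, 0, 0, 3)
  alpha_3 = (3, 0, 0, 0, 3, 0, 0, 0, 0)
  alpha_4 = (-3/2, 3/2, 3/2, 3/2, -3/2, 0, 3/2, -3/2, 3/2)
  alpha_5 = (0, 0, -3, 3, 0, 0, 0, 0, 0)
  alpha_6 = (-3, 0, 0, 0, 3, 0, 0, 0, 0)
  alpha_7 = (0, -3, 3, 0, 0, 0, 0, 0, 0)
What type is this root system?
Compute the Cartan integers a_ij = 2(alpha_i, alpha_j)/(alpha_j, alpha_j); the resulting 7x7 Cartan matrix is
[[2, -1, -1, 0, 0, -1, 0], [-1, 2, 0, 0, -1, 0, 0], [-1, 0, 2, -1, 0, 0, 0], [0, 0, -1, 2, 0, 0, 0], [0, -1, 0, 0, 2, 0, -1], [-1, 0, 0, 0, 0, 2, 0], [0, 0, 0, 0, -1, 0, 2]].
All simple roots have the same length, so the diagram is simply laced. The associated Dynkin diagram is a chain of 6 nodes with one extra node attached to the third node from one end (E_7), so the type is E_7.

E_7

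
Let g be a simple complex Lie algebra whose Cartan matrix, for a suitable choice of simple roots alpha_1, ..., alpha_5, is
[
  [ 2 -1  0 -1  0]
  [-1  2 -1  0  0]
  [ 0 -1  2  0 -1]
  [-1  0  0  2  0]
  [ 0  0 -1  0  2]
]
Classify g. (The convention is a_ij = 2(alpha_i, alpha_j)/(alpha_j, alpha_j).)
The matrix has rank 5 with 2's on the diagonal. Reading the off-diagonal entries as Dynkin edges (a single edge where a_ij = a_ji = -1; a double or triple edge where a_ij * a_ji = 2 or 3), the diagram is a chain of 5 nodes with single edges (A_5). One simple-root ordering that puts it in standard form is (alpha_4, alpha_1, alpha_2, alpha_3, alpha_5). So the algebra is type A_5, i.e. sl(6).

type A_5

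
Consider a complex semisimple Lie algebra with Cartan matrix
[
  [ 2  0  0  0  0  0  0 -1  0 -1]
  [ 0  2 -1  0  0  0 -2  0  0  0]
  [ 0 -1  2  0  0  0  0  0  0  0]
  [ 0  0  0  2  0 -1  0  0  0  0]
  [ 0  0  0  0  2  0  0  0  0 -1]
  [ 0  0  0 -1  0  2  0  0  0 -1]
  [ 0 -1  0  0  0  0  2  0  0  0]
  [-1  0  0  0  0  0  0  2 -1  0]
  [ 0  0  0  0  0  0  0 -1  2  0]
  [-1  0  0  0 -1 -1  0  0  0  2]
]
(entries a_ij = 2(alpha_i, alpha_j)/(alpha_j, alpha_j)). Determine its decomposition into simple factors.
B_3 (so(7)) ⊕ E_7

The diagram associated to this matrix has two connected components: the simple roots {alpha_2, alpha_3, alpha_7} form a chain of 3 nodes with a double edge at one end; the terminal node there is the unique short simple root (B_3), and {alpha_1, alpha_4, alpha_5, alpha_6, alpha_8, alpha_9, alpha_10} form a chain of 6 nodes with one extra node attached to the third node from one end (E_7). A semisimple Lie algebra decomposes uniquely as the direct sum of simple ideals, one per connected component of its Dynkin diagram, so g ≅ B_3 ⊕ E_7 (dimension 21 + 133 = 154).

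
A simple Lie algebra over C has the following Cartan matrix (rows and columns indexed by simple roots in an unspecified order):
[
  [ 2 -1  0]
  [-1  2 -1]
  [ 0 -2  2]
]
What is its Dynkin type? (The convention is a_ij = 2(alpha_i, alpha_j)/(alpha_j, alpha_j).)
C3

The matrix has rank 3 with 2's on the diagonal. Reading the off-diagonal entries as Dynkin edges (a single edge where a_ij = a_ji = -1; a double or triple edge where a_ij * a_ji = 2 or 3), the diagram is a chain of 3 nodes with a double edge at one end; the terminal node there is the unique long simple root (C_3). One simple-root ordering that puts it in standard form is (alpha_1, alpha_2, alpha_3). So the algebra is type C_3, i.e. sp(6).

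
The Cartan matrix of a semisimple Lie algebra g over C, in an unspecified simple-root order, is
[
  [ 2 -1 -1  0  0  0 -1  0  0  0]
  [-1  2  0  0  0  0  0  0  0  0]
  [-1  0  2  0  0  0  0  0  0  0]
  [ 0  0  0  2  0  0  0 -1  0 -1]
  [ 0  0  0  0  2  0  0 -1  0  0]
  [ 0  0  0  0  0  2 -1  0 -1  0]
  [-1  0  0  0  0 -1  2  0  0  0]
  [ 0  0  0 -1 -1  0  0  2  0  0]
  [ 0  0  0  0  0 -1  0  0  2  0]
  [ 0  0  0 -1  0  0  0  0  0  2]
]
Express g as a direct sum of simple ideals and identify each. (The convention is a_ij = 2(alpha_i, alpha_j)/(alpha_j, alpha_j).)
type A_4 + type D_6

The diagram associated to this matrix has two connected components: the simple roots {alpha_4, alpha_5, alpha_8, alpha_10} form a chain of 4 nodes with single edges (A_4), and {alpha_1, alpha_2, alpha_3, alpha_6, alpha_7, alpha_9} form a chain of 4 nodes with a fork of two nodes at one end (D_6). A semisimple Lie algebra decomposes uniquely as the direct sum of simple ideals, one per connected component of its Dynkin diagram, so g ≅ A_4 ⊕ D_6 (dimension 24 + 66 = 90).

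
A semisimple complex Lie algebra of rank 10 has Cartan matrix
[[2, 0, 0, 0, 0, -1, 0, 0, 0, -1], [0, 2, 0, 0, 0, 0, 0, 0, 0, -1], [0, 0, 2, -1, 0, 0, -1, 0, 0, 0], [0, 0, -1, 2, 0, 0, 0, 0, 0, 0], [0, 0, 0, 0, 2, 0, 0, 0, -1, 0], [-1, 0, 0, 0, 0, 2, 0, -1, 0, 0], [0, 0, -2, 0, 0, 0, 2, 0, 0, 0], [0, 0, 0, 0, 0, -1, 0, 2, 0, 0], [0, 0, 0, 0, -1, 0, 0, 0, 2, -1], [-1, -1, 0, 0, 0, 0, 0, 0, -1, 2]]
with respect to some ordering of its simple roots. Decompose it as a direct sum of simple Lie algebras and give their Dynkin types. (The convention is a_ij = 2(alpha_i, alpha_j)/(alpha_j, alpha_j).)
The diagram associated to this matrix has two connected components: the simple roots {alpha_3, alpha_4, alpha_7} form a chain of 3 nodes with a double edge at one end; the terminal node there is the unique long simple root (C_3), and {alpha_1, alpha_2, alpha_5, alpha_6, alpha_8, alpha_9, alpha_10} form a chain of 6 nodes with one extra node attached to the third node from one end (E_7). A semisimple Lie algebra decomposes uniquely as the direct sum of simple ideals, one per connected component of its Dynkin diagram, so g ≅ C_3 ⊕ E_7 (dimension 21 + 133 = 154).

C_3 (sp(6)) ⊕ E_7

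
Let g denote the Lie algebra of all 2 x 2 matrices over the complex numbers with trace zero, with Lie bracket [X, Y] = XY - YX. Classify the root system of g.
A_1 (sl(2))

This is sl(2), which has dimension 2^2 - 1 = 3 and rank 2 - 1 = 1 (a Cartan subalgebra is the diagonal traceless matrices). In the classification of classical Lie algebras, the special linear algebra sl(n+1) has type A_n; here n = 1, so the Dynkin diagram is a chain of 1 nodes with single edges (A_1). Hence the type is A_1.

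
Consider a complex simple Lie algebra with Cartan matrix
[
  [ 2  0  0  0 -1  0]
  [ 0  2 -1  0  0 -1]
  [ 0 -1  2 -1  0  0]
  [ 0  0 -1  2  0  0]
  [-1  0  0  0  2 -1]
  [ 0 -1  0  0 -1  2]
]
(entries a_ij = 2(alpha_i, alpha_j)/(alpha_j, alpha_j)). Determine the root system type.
The matrix has rank 6 with 2's on the diagonal. Reading the off-diagonal entries as Dynkin edges (a single edge where a_ij = a_ji = -1; a double or triple edge where a_ij * a_ji = 2 or 3), the diagram is a chain of 6 nodes with single edges (A_6). One simple-root ordering that puts it in standard form is (alpha_4, alpha_3, alpha_2, alpha_6, alpha_5, alpha_1). So the algebra is type A_6, i.e. sl(7).

type A_6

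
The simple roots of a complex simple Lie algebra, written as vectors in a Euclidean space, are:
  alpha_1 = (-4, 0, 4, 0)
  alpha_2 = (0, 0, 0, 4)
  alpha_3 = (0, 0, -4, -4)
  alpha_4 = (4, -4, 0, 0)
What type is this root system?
Compute the Cartan integers a_ij = 2(alpha_i, alpha_j)/(alpha_j, alpha_j); the resulting 4x4 Cartan matrix is
[[2, 0, -1, -1], [0, 2, -1, 0], [-1, -2, 2, 0], [-1, 0, 0, 2]].
The roots have two lengths (squared-length ratio 2:1); the short ones are alpha_{2}. The associated Dynkin diagram is a chain of 4 nodes with a double edge at one end; the terminal node there is the unique short simple root (B_4), so the type is B_4 (the algebra so(9)).

B_4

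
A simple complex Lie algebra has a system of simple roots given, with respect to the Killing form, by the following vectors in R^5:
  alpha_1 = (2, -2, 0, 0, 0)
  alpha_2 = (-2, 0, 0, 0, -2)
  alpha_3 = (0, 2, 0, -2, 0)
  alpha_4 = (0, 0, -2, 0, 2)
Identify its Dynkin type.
type A_4

Compute the Cartan integers a_ij = 2(alpha_i, alpha_j)/(alpha_j, alpha_j); the resulting 4x4 Cartan matrix is
[[2, -1, -1, 0], [-1, 2, 0, -1], [-1, 0, 2, 0], [0, -1, 0, 2]].
All simple roots have the same length, so the diagram is simply laced. The associated Dynkin diagram is a chain of 4 nodes with single edges (A_4), so the type is A_4 (the algebra sl(5)).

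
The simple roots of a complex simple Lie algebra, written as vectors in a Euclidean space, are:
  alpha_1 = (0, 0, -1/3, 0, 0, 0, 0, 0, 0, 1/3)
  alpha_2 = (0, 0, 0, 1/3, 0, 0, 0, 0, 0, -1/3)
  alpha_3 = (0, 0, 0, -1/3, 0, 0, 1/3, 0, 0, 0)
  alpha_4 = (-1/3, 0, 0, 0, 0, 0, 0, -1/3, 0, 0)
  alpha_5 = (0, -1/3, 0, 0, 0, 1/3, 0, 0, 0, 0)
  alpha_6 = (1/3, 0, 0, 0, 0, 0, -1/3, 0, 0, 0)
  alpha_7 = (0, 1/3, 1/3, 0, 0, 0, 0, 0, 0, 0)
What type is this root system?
A_7 (sl(8))

Compute the Cartan integers a_ij = 2(alpha_i, alpha_j)/(alpha_j, alpha_j); the resulting 7x7 Cartan matrix is
[[2, -1, 0, 0, 0, 0, -1], [-1, 2, -1, 0, 0, 0, 0], [0, -1, 2, 0, 0, -1, 0], [0, 0, 0, 2, 0, -1, 0], [0, 0, 0, 0, 2, 0, -1], [0, 0, -1, -1, 0, 2, 0], [-1, 0, 0, 0, -1, 0, 2]].
All simple roots have the same length, so the diagram is simply laced. The associated Dynkin diagram is a chain of 7 nodes with single edges (A_7), so the type is A_7 (the algebra sl(8)).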